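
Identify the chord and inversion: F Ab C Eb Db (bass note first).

The distinct note names are F, Ab, C, Eb, Db. Stacked in thirds they read Db–F–Ab–C–Eb, which is a major ninth chord on Db.
F is the third of Db major ninth; third in the bass means first inversion.

Db major ninth, first inversion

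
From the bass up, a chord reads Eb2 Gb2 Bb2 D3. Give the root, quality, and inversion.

The distinct note names are Eb, Gb, Bb, D. Stacked in thirds they read Eb–Gb–Bb–D, which is a minor-major seventh chord on Eb.
Eb is the root of Eb minor-major seventh; root in the bass means root position (figured bass 7).

Eb minor-major seventh, root position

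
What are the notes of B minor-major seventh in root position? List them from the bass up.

B, D, F#, A#

The chord tones are B–D–F#–A#. With the root (B) lowest for root position: B, D, F#, A#.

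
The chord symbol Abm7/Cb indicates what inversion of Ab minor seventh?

Abm7/Cb means Ab minor seventh with Cb in the bass. Cb is the third of Ab minor seventh (Ab–Cb–Eb–Gb), so this is first inversion.

first inversion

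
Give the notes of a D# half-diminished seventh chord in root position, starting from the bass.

D# half-diminished seventh is D#–F#–A–C#. Root position puts the root (D#) in the bass, with the remaining tones above: D#, F#, A, C#.

D#, F#, A, C#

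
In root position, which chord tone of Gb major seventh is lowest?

Gb

Gb major seventh is Gb–Bb–Db–F. Root position places the root in the bass: Gb.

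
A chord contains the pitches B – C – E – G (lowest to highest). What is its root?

C

The distinct letter names are B, C, E, G. Arranged as a stack of thirds they read C–E–G–B, so C is the root (a C major seventh chord).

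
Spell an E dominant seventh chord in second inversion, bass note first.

B, D, E, G#

Spelling E dominant seventh: E–G#–B–D. In second inversion the fifth is bass, giving B, D, E, G# from the bottom.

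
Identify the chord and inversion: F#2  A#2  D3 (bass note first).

D augmented, first inversion

The distinct note names are F#, A#, D. Stacked in thirds they read D–F#–A#, which is an augmented triad on D.
F# is the third of D augmented; third in the bass means first inversion (figured bass 6).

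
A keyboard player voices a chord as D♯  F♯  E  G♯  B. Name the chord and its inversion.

The distinct note names are D#, F#, E, G#, B. Stacked in thirds they read E–G#–B–D#–F#, which is a major ninth chord on E.
With the seventh (D#) in the bass, the chord is in third inversion.

E major ninth, third inversion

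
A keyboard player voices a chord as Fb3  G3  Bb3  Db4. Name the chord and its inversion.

G diminished seventh, third inversion

Reducing to letter names: Fb, G, Bb, Db. These stack in thirds as G–Bb–Db–Fb — a G diminished seventh chord.
The lowest note is Fb, the seventh of the chord, so this is third inversion (figured bass 4/2).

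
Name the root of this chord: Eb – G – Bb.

Eb

Reordering Eb, G, Bb into stacked thirds gives Eb–G–Bb; the bottom of that stack, Eb, is the root.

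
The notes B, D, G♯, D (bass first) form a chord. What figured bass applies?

6

The notes B, D, G# stack in thirds as G#–B–D — a G# diminished triad. The bass B is the third, so this is first inversion: figured 6.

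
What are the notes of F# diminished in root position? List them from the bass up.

Spelling F# diminished: F#–A–C. In root position the root is bass, giving F#, A, C from the bottom.

F#, A, C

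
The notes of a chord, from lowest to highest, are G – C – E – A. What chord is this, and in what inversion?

A minor seventh, third inversion

Reducing to letter names: G, C, E, A. These stack in thirds as A–C–E–G — an A minor seventh chord.
With the seventh (G) in the bass, the chord is in third inversion (figured bass 4/2).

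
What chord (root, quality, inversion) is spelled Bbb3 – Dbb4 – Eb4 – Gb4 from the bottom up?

The distinct note names are Bbb, Dbb, Eb, Gb. Stacked in thirds they read Eb–Gb–Bbb–Dbb, which is a diminished seventh chord on Eb.
Bbb is the fifth of Eb diminished seventh; fifth in the bass means second inversion (figured bass 4/3).

Eb diminished seventh, second inversion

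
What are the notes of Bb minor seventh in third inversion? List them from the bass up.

Ab, Bb, Db, F

The chord tones are Bb–Db–F–Ab. With the seventh (Ab) lowest for third inversion: Ab, Bb, Db, F.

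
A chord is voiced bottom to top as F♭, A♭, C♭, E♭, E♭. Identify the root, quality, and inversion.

The distinct note names are Fb, Ab, Cb, Eb. Stacked in thirds they read Fb–Ab–Cb–Eb, which is a major seventh chord on Fb.
The lowest note is Fb, the root of the chord, so this is root position (figured bass 7).

Fb major seventh, root position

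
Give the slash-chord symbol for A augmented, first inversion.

Aaug/C#

First inversion of A augmented has the third (C#) in the bass. As a slash chord: Aaug/C#.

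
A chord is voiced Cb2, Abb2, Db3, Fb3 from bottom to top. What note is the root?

Db

Reordering Cb, Abb, Db, Fb into stacked thirds gives Db–Fb–Abb–Cb; the bottom of that stack, Db, is the root.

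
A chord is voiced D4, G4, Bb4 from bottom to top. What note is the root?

G

Reordering D, G, Bb into stacked thirds gives G–Bb–D; the bottom of that stack, G, is the root.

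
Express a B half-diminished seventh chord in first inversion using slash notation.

First inversion of B half-diminished seventh has the third (D) in the bass. As a slash chord: Bø7/D.

Bø7/D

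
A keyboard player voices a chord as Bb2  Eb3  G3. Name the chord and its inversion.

Eb major, second inversion

The pitch classes Bb, Eb, G arrange in thirds as Eb–G–Bb: an Eb major triad.
The lowest note is Bb, the fifth of the chord, so this is second inversion (figured bass 6/4).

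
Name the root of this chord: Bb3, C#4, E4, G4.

C#

The distinct letter names are Bb, C#, E, G. Arranged as a stack of thirds they read C#–E–G–Bb, so C# is the root (a C# diminished seventh chord).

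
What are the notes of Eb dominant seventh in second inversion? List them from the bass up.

Bb, Db, Eb, G

Eb dominant seventh is Eb–G–Bb–Db. Second inversion puts the fifth (Bb) in the bass, with the remaining tones above: Bb, Db, Eb, G.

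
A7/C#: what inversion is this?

first inversion

A7/C# means A dominant seventh with C# in the bass. C# is the third of A dominant seventh (A–C#–E–G), so this is first inversion.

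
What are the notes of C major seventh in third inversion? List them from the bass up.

B, C, E, G

Spelling C major seventh: C–E–G–B. In third inversion the seventh is bass, giving B, C, E, G from the bottom.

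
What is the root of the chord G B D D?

G

The distinct letter names are G, B, D. Arranged as a stack of thirds they read G–B–D, so G is the root (a G major triad).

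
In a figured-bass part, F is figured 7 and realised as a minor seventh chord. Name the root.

The figures 7 mean the root of the chord is in the bass. If F is the root of a minor seventh chord, the root is F (chord tones F–Ab–C–Eb).

F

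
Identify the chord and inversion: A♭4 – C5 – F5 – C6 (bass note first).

Reducing to letter names: Ab, C, F. These stack in thirds as F–Ab–C — an F minor triad.
With the third (Ab) in the bass, the chord is in first inversion (figured bass 6).

F minor, first inversion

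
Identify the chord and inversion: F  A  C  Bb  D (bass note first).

Bb major ninth, second inversion

The pitch classes F, A, C, Bb, D arrange in thirds as Bb–D–F–A–C: a Bb major ninth chord.
F is the fifth of Bb major ninth; fifth in the bass means second inversion.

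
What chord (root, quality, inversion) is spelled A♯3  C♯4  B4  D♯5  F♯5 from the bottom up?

The distinct note names are A#, C#, B, D#, F#. Stacked in thirds they read B–D#–F#–A#–C#, which is a major ninth chord on B.
With the seventh (A#) in the bass, the chord is in third inversion.

B major ninth, third inversion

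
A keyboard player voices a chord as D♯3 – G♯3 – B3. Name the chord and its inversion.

G# minor, second inversion

The pitch classes D#, G#, B arrange in thirds as G#–B–D#: a G# minor triad.
The lowest note is D#, the fifth of the chord, so this is second inversion (figured bass 6/4).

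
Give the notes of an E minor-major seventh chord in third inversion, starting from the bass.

The chord tones are E–G–B–D#. With the seventh (D#) lowest for third inversion: D#, E, G, B.

D#, E, G, B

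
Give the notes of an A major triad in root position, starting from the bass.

A, C#, E

The chord tones are A–C#–E. With the root (A) lowest for root position: A, C#, E.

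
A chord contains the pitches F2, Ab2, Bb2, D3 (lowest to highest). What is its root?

Bb

The distinct letter names are F, Ab, Bb, D. Arranged as a stack of thirds they read Bb–D–F–Ab, so Bb is the root (a Bb dominant seventh chord).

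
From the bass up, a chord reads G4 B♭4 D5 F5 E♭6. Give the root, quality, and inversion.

Reducing to letter names: G, Bb, D, F, Eb. These stack in thirds as Eb–G–Bb–D–F — an Eb major ninth chord.
G is the third of Eb major ninth; third in the bass means first inversion.

Eb major ninth, first inversion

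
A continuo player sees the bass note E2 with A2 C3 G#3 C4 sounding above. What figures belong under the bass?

4/3

The notes E, A, C, G# stack in thirds as A–C–E–G# — an A minor-major seventh chord. The bass E is the fifth, so this is second inversion: figured 4/3.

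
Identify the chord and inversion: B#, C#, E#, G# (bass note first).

The pitch classes B#, C#, E#, G# arrange in thirds as C#–E#–G#–B#: a C# major seventh chord.
With the seventh (B#) in the bass, the chord is in third inversion (figured bass 4/2).

C# major seventh, third inversion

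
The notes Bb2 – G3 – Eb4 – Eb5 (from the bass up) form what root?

Bb, G, Eb are the tones of an Eb major triad (Eb–G–Bb), making Eb the root.

Eb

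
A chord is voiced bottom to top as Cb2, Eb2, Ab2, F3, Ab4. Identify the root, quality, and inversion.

F half-diminished seventh, second inversion

Reducing to letter names: Cb, Eb, Ab, F. These stack in thirds as F–Ab–Cb–Eb — an F half-diminished seventh chord.
The lowest note is Cb, the fifth of the chord, so this is second inversion (figured bass 4/3).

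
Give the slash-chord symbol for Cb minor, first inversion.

First inversion of Cb minor has the third (Ebb) in the bass. As a slash chord: Cbm/Ebb.

Cbm/Ebb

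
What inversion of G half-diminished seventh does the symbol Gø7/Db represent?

Gø7/Db means G half-diminished seventh with Db in the bass. Db is the fifth of G half-diminished seventh (G–Bb–Db–F), so this is second inversion.

second inversion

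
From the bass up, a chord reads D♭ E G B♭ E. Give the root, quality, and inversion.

E diminished seventh, third inversion

Reducing to letter names: Db, E, G, Bb. These stack in thirds as E–G–Bb–Db — an E diminished seventh chord.
Db is the seventh of E diminished seventh; seventh in the bass means third inversion (figured bass 4/2).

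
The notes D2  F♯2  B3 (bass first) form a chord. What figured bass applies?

The notes D, F#, B stack in thirds as B–D–F# — a B minor triad. The bass D is the third, so this is first inversion: figured 6.

6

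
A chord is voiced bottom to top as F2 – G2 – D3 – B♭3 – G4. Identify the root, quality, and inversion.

The pitch classes F, G, D, Bb arrange in thirds as G–Bb–D–F: a G minor seventh chord.
With the seventh (F) in the bass, the chord is in third inversion (figured bass 4/2).

G minor seventh, third inversion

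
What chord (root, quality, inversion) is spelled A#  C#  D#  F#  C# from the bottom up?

Reducing to letter names: A#, C#, D#, F#. These stack in thirds as D#–F#–A#–C# — a D# minor seventh chord.
With the fifth (A#) in the bass, the chord is in second inversion (figured bass 4/3).

D# minor seventh, second inversion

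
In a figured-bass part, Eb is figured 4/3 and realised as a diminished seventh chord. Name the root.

A

The figures 4/3 mean the fifth of the chord is in the bass. If Eb is the fifth of a diminished seventh chord, the root is A (chord tones A–C–Eb–Gb).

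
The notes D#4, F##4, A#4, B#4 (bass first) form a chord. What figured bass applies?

6/5

The notes D#, F##, A#, B# stack in thirds as B#–D#–F##–A# — a B# minor seventh chord. The bass D# is the third, so this is first inversion: figured 6/5.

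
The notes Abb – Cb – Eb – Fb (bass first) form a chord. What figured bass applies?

The notes Abb, Cb, Eb, Fb stack in thirds as Fb–Abb–Cb–Eb — an Fb minor-major seventh chord. The bass Abb is the third, so this is first inversion: figured 6/5.

6/5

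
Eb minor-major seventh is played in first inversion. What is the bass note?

Gb

Eb minor-major seventh is Eb–Gb–Bb–D. First inversion places the third in the bass: Gb.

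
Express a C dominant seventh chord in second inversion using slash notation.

Second inversion of C dominant seventh has the fifth (G) in the bass. As a slash chord: C7/G.

C7/G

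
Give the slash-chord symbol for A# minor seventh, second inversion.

A#m7/E#

Second inversion of A# minor seventh has the fifth (E#) in the bass. As a slash chord: A#m7/E#.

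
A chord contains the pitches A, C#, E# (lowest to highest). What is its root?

A

Reordering A, C#, E# into stacked thirds gives A–C#–E#; the bottom of that stack, A, is the root.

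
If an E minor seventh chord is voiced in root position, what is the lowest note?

E

E minor seventh is E–G–B–D. Root position places the root in the bass: E.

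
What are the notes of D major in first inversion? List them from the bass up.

F#, A, D

D major is D–F#–A. First inversion puts the third (F#) in the bass, with the remaining tones above: F#, A, D.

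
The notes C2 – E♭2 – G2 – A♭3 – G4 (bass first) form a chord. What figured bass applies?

6/5

The notes C, Eb, G, Ab stack in thirds as Ab–C–Eb–G — an Ab major seventh chord. The bass C is the third, so this is first inversion: figured 6/5.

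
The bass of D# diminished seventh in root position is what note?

D# diminished seventh is D#–F#–A–C. Root position places the root in the bass: D#.

D#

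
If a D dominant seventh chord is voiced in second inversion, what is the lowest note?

D dominant seventh is D–F#–A–C. Second inversion places the fifth in the bass: A.

A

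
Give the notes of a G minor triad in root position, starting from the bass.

G, Bb, D

The chord tones are G–Bb–D. With the root (G) lowest for root position: G, Bb, D.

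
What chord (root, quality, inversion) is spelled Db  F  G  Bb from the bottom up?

The pitch classes Db, F, G, Bb arrange in thirds as G–Bb–Db–F: a G half-diminished seventh chord.
Db is the fifth of G half-diminished seventh; fifth in the bass means second inversion (figured bass 4/3).

G half-diminished seventh, second inversion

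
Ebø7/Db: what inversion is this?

third inversion

Ebø7/Db means Eb half-diminished seventh with Db in the bass. Db is the seventh of Eb half-diminished seventh (Eb–Gb–Bbb–Db), so this is third inversion.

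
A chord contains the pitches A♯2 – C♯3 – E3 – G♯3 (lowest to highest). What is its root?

Reordering A#, C#, E, G# into stacked thirds gives A#–C#–E–G#; the bottom of that stack, A#, is the root.

A#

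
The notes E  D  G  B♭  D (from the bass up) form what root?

E

E, D, G, Bb are the tones of an E half-diminished seventh chord (E–G–Bb–D), making E the root.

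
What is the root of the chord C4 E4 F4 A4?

F

Reordering C, E, F, A into stacked thirds gives F–A–C–E; the bottom of that stack, F, is the root.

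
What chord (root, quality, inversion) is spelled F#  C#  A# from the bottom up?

The distinct note names are F#, C#, A#. Stacked in thirds they read F#–A#–C#, which is a major triad on F#.
The lowest note is F#, the root of the chord, so this is root position (figured bass 5/3).

F# major, root position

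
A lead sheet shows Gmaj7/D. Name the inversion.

second inversion

Gmaj7/D means G major seventh with D in the bass. D is the fifth of G major seventh (G–B–D–F#), so this is second inversion.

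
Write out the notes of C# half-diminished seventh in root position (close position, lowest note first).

C#, E, G, B

C# half-diminished seventh is C#–E–G–B. Root position puts the root (C#) in the bass, with the remaining tones above: C#, E, G, B.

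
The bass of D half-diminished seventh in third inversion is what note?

C

In third inversion the seventh is lowest. For D half-diminished seventh (D–F–Ab–C) that is C.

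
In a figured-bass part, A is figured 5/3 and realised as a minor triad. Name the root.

A

The figures 5/3 mean the root of the chord is in the bass. If A is the root of a minor triad, the root is A (chord tones A–C–E).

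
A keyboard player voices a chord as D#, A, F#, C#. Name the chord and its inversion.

The distinct note names are D#, A, F#, C#. Stacked in thirds they read D#–F#–A–C#, which is a half-diminished seventh chord on D#.
With the root (D#) in the bass, the chord is in root position (figured bass 7).

D# half-diminished seventh, root position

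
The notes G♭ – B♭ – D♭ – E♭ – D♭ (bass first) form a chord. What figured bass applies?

The notes Gb, Bb, Db, Eb stack in thirds as Eb–Gb–Bb–Db — an Eb minor seventh chord. The bass Gb is the third, so this is first inversion: figured 6/5.

6/5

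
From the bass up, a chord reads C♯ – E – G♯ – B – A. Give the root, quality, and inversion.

The distinct note names are C#, E, G#, B, A. Stacked in thirds they read A–C#–E–G#–B, which is a major ninth chord on A.
The lowest note is C#, the third of the chord, so this is first inversion.

A major ninth, first inversion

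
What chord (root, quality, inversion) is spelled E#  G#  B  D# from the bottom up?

E# half-diminished seventh, root position

Reducing to letter names: E#, G#, B, D#. These stack in thirds as E#–G#–B–D# — an E# half-diminished seventh chord.
The lowest note is E#, the root of the chord, so this is root position (figured bass 7).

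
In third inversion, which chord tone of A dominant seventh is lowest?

The seventh of A dominant seventh (A–C#–E–G) is G; that is the bass in third inversion.

G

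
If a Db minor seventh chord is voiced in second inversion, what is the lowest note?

Ab

In second inversion the fifth is lowest. For Db minor seventh (Db–Fb–Ab–Cb) that is Ab.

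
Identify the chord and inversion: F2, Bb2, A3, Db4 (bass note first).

The pitch classes F, Bb, A, Db arrange in thirds as Bb–Db–F–A: a Bb minor-major seventh chord.
With the fifth (F) in the bass, the chord is in second inversion (figured bass 4/3).

Bb minor-major seventh, second inversion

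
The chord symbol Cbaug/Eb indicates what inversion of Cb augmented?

Cbaug/Eb means Cb augmented with Eb in the bass. Eb is the third of Cb augmented (Cb–Eb–G), so this is first inversion.

first inversion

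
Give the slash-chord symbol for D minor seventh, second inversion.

Second inversion of D minor seventh has the fifth (A) in the bass. As a slash chord: Dm7/A.

Dm7/A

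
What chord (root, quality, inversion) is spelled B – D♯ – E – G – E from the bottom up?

E minor-major seventh, second inversion

The distinct note names are B, D#, E, G. Stacked in thirds they read E–G–B–D#, which is a minor-major seventh chord on E.
B is the fifth of E minor-major seventh; fifth in the bass means second inversion (figured bass 4/3).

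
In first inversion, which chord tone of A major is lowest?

C#

The third of A major (A–C#–E) is C#; that is the bass in first inversion.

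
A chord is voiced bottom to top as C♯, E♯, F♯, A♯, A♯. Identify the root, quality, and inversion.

The pitch classes C#, E#, F#, A# arrange in thirds as F#–A#–C#–E#: an F# major seventh chord.
C# is the fifth of F# major seventh; fifth in the bass means second inversion (figured bass 4/3).

F# major seventh, second inversion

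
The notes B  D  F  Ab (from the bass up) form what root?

B

The distinct letter names are B, D, F, Ab. Arranged as a stack of thirds they read B–D–F–Ab, so B is the root (a B diminished seventh chord).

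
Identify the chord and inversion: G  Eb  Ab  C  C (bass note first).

The pitch classes G, Eb, Ab, C arrange in thirds as Ab–C–Eb–G: an Ab major seventh chord.
G is the seventh of Ab major seventh; seventh in the bass means third inversion (figured bass 4/2).

Ab major seventh, third inversion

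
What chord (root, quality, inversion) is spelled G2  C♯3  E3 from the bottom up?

C# diminished, second inversion

The pitch classes G, C#, E arrange in thirds as C#–E–G: a C# diminished triad.
G is the fifth of C# diminished; fifth in the bass means second inversion (figured bass 6/4).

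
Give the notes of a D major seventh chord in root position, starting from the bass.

D, F#, A, C#

D major seventh is D–F#–A–C#. Root position puts the root (D) in the bass, with the remaining tones above: D, F#, A, C#.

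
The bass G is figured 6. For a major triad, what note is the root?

Eb

The figures 6 mean the third of the chord is in the bass. If G is the third of a major triad, the root is Eb (chord tones Eb–G–Bb).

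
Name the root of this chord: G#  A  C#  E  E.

Reordering G#, A, C#, E into stacked thirds gives A–C#–E–G#; the bottom of that stack, A, is the root.

A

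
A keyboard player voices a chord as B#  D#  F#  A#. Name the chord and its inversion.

The distinct note names are B#, D#, F#, A#. Stacked in thirds they read B#–D#–F#–A#, which is a half-diminished seventh chord on B#.
The lowest note is B#, the root of the chord, so this is root position (figured bass 7).

B# half-diminished seventh, root position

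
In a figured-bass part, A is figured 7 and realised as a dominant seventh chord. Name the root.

The figures 7 mean the root of the chord is in the bass. If A is the root of a dominant seventh chord, the root is A (chord tones A–C#–E–G).

A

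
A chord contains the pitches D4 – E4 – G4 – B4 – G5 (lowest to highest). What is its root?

The distinct letter names are D, E, G, B. Arranged as a stack of thirds they read E–G–B–D, so E is the root (an E minor seventh chord).

E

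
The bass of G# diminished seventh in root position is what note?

G#

In root position the root is lowest. For G# diminished seventh (G#–B–D–F) that is G#.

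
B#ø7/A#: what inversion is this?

B#ø7/A# means B# half-diminished seventh with A# in the bass. A# is the seventh of B# half-diminished seventh (B#–D#–F#–A#), so this is third inversion.

third inversion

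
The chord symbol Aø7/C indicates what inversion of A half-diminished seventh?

Aø7/C means A half-diminished seventh with C in the bass. C is the third of A half-diminished seventh (A–C–Eb–G), so this is first inversion.

first inversion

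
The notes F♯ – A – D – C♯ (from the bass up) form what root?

D

The distinct letter names are F#, A, D, C#. Arranged as a stack of thirds they read D–F#–A–C#, so D is the root (a D major seventh chord).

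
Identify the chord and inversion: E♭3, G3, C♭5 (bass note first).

Cb augmented, first inversion

The pitch classes Eb, G, Cb arrange in thirds as Cb–Eb–G: a Cb augmented triad.
The lowest note is Eb, the third of the chord, so this is first inversion (figured bass 6).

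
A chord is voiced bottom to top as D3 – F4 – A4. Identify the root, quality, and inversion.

D minor, root position

The pitch classes D, F, A arrange in thirds as D–F–A: a D minor triad.
With the root (D) in the bass, the chord is in root position (figured bass 5/3).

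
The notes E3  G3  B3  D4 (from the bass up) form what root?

Reordering E, G, B, D into stacked thirds gives E–G–B–D; the bottom of that stack, E, is the root.

E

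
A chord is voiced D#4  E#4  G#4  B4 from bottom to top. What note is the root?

Reordering D#, E#, G#, B into stacked thirds gives E#–G#–B–D#; the bottom of that stack, E#, is the root.

E#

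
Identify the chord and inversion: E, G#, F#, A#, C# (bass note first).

F# dominant ninth, third inversion

The pitch classes E, G#, F#, A#, C# arrange in thirds as F#–A#–C#–E–G#: an F# dominant ninth chord.
E is the seventh of F# dominant ninth; seventh in the bass means third inversion.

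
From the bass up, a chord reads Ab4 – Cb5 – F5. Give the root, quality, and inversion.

F diminished, first inversion

Reducing to letter names: Ab, Cb, F. These stack in thirds as F–Ab–Cb — an F diminished triad.
The lowest note is Ab, the third of the chord, so this is first inversion (figured bass 6).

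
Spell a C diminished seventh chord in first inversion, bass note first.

The chord tones are C–Eb–Gb–Bbb. With the third (Eb) lowest for first inversion: Eb, Gb, Bbb, C.

Eb, Gb, Bbb, C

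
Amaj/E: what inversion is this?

second inversion

Amaj/E means A major with E in the bass. E is the fifth of A major (A–C#–E), so this is second inversion.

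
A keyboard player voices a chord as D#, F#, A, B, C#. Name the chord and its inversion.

B dominant ninth, first inversion

Reducing to letter names: D#, F#, A, B, C#. These stack in thirds as B–D#–F#–A–C# — a B dominant ninth chord.
D# is the third of B dominant ninth; third in the bass means first inversion.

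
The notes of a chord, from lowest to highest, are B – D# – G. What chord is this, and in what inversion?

G augmented, first inversion

Reducing to letter names: B, D#, G. These stack in thirds as G–B–D# — a G augmented triad.
The lowest note is B, the third of the chord, so this is first inversion (figured bass 6).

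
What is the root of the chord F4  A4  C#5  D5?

The distinct letter names are F, A, C#, D. Arranged as a stack of thirds they read D–F–A–C#, so D is the root (a D minor-major seventh chord).

D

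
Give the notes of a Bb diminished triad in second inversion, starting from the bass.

Spelling Bb diminished: Bb–Db–Fb. In second inversion the fifth is bass, giving Fb, Bb, Db from the bottom.

Fb, Bb, Db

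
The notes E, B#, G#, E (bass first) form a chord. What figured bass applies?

The notes E, B#, G# stack in thirds as E–G#–B# — an E augmented triad. The bass E is the root, so this is root position: figured 5/3.

5/3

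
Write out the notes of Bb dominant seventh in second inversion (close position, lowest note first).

The chord tones are Bb–D–F–Ab. With the fifth (F) lowest for second inversion: F, Ab, Bb, D.

F, Ab, Bb, D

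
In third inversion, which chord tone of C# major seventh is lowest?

The seventh of C# major seventh (C#–E#–G#–B#) is B#; that is the bass in third inversion.

B#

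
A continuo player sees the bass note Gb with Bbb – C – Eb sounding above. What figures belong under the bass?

The notes Gb, Bbb, C, Eb stack in thirds as C–Eb–Gb–Bbb — a C diminished seventh chord. The bass Gb is the fifth, so this is second inversion: figured 4/3.

4/3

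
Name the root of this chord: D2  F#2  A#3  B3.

B

Reordering D, F#, A#, B into stacked thirds gives B–D–F#–A#; the bottom of that stack, B, is the root.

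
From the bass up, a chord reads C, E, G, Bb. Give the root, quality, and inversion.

The pitch classes C, E, G, Bb arrange in thirds as C–E–G–Bb: a C dominant seventh chord.
C is the root of C dominant seventh; root in the bass means root position (figured bass 7).

C dominant seventh, root position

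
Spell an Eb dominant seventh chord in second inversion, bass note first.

Eb dominant seventh is Eb–G–Bb–Db. Second inversion puts the fifth (Bb) in the bass, with the remaining tones above: Bb, Db, Eb, G.

Bb, Db, Eb, G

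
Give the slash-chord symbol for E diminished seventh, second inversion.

Second inversion of E diminished seventh has the fifth (Bb) in the bass. As a slash chord: Edim7/Bb.

Edim7/Bb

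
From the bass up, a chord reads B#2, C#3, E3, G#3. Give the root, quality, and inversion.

C# minor-major seventh, third inversion

Reducing to letter names: B#, C#, E, G#. These stack in thirds as C#–E–G#–B# — a C# minor-major seventh chord.
With the seventh (B#) in the bass, the chord is in third inversion (figured bass 4/2).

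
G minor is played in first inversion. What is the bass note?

The third of G minor (G–Bb–D) is Bb; that is the bass in first inversion.

Bb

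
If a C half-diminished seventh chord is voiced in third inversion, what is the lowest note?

Bb

In third inversion the seventh is lowest. For C half-diminished seventh (C–Eb–Gb–Bb) that is Bb.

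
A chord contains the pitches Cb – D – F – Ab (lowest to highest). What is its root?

D

The distinct letter names are Cb, D, F, Ab. Arranged as a stack of thirds they read D–F–Ab–Cb, so D is the root (a D diminished seventh chord).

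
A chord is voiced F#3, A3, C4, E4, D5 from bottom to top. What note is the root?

The distinct letter names are F#, A, C, E, D. Arranged as a stack of thirds they read D–F#–A–C–E, so D is the root (a D dominant ninth chord).

D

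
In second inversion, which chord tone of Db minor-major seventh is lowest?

Db minor-major seventh is Db–Fb–Ab–C. Second inversion places the fifth in the bass: Ab.

Ab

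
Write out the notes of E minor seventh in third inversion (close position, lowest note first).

E minor seventh is E–G–B–D. Third inversion puts the seventh (D) in the bass, with the remaining tones above: D, E, G, B.

D, E, G, B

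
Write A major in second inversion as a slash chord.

Amaj/E

Second inversion of A major has the fifth (E) in the bass. As a slash chord: Amaj/E.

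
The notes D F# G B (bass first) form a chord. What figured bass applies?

4/3

The notes D, F#, G, B stack in thirds as G–B–D–F# — a G major seventh chord. The bass D is the fifth, so this is second inversion: figured 4/3.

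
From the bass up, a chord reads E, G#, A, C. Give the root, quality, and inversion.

A minor-major seventh, second inversion

The pitch classes E, G#, A, C arrange in thirds as A–C–E–G#: an A minor-major seventh chord.
E is the fifth of A minor-major seventh; fifth in the bass means second inversion (figured bass 4/3).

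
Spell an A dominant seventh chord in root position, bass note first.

A, C#, E, G

A dominant seventh is A–C#–E–G. Root position puts the root (A) in the bass, with the remaining tones above: A, C#, E, G.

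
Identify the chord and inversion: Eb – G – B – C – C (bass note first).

The pitch classes Eb, G, B, C arrange in thirds as C–Eb–G–B: a C minor-major seventh chord.
The lowest note is Eb, the third of the chord, so this is first inversion (figured bass 6/5).

C minor-major seventh, first inversion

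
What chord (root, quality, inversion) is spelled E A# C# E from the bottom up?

A# diminished, second inversion

The pitch classes E, A#, C# arrange in thirds as A#–C#–E: an A# diminished triad.
E is the fifth of A# diminished; fifth in the bass means second inversion (figured bass 6/4).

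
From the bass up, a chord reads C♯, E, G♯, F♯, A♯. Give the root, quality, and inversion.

F# dominant ninth, second inversion

The pitch classes C#, E, G#, F#, A# arrange in thirds as F#–A#–C#–E–G#: an F# dominant ninth chord.
With the fifth (C#) in the bass, the chord is in second inversion.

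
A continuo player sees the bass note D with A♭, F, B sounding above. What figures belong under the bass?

6/5

The notes D, Ab, F, B stack in thirds as B–D–F–Ab — a B diminished seventh chord. The bass D is the third, so this is first inversion: figured 6/5.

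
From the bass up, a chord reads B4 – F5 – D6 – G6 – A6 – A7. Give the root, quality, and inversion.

G dominant ninth, first inversion

Reducing to letter names: B, F, D, G, A. These stack in thirds as G–B–D–F–A — a G dominant ninth chord.
With the third (B) in the bass, the chord is in first inversion.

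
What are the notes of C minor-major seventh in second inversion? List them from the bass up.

Spelling C minor-major seventh: C–Eb–G–B. In second inversion the fifth is bass, giving G, B, C, Eb from the bottom.

G, B, C, Eb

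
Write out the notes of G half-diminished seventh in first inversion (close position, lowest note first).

Bb, Db, F, G

G half-diminished seventh is G–Bb–Db–F. First inversion puts the third (Bb) in the bass, with the remaining tones above: Bb, Db, F, G.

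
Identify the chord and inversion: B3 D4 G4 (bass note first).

G major, first inversion

Reducing to letter names: B, D, G. These stack in thirds as G–B–D — a G major triad.
B is the third of G major; third in the bass means first inversion (figured bass 6).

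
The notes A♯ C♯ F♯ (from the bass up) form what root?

A#, C#, F# are the tones of an F# major triad (F#–A#–C#), making F# the root.

F#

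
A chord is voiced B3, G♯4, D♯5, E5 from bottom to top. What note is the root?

E

The distinct letter names are B, G#, D#, E. Arranged as a stack of thirds they read E–G#–B–D#, so E is the root (an E major seventh chord).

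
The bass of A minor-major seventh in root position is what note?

In root position the root is lowest. For A minor-major seventh (A–C–E–G#) that is A.

A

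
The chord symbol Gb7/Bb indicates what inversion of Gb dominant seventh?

first inversion

Gb7/Bb means Gb dominant seventh with Bb in the bass. Bb is the third of Gb dominant seventh (Gb–Bb–Db–Fb), so this is first inversion.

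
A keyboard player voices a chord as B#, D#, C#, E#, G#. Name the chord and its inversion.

C# major ninth, third inversion

The distinct note names are B#, D#, C#, E#, G#. Stacked in thirds they read C#–E#–G#–B#–D#, which is a major ninth chord on C#.
B# is the seventh of C# major ninth; seventh in the bass means third inversion.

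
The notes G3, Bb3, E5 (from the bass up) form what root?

Reordering G, Bb, E into stacked thirds gives E–G–Bb; the bottom of that stack, E, is the root.

E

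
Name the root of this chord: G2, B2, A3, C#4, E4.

The distinct letter names are G, B, A, C#, E. Arranged as a stack of thirds they read A–C#–E–G–B, so A is the root (an A dominant ninth chord).

A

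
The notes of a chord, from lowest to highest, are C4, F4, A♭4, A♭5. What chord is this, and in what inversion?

F minor, second inversion

The distinct note names are C, F, Ab. Stacked in thirds they read F–Ab–C, which is a minor triad on F.
The lowest note is C, the fifth of the chord, so this is second inversion (figured bass 6/4).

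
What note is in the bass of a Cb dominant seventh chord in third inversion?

Bbb

In third inversion the seventh is lowest. For Cb dominant seventh (Cb–Eb–Gb–Bbb) that is Bbb.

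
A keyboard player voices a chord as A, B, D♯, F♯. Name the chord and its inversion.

B dominant seventh, third inversion

The pitch classes A, B, D#, F# arrange in thirds as B–D#–F#–A: a B dominant seventh chord.
The lowest note is A, the seventh of the chord, so this is third inversion (figured bass 4/2).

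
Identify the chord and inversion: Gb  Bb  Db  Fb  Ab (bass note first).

The distinct note names are Gb, Bb, Db, Fb, Ab. Stacked in thirds they read Gb–Bb–Db–Fb–Ab, which is a dominant ninth chord on Gb.
The lowest note is Gb, the root of the chord, so this is root position.

Gb dominant ninth, root position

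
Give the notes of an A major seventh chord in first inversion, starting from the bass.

C#, E, G#, A

The chord tones are A–C#–E–G#. With the third (C#) lowest for first inversion: C#, E, G#, A.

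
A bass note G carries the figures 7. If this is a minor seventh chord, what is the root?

The figures 7 mean the root of the chord is in the bass. If G is the root of a minor seventh chord, the root is G (chord tones G–Bb–D–F).

G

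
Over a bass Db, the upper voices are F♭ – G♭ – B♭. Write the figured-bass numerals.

The notes Db, Fb, Gb, Bb stack in thirds as Gb–Bb–Db–Fb — a Gb dominant seventh chord. The bass Db is the fifth, so this is second inversion: figured 4/3.

4/3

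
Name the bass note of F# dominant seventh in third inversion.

E

In third inversion the seventh is lowest. For F# dominant seventh (F#–A#–C#–E) that is E.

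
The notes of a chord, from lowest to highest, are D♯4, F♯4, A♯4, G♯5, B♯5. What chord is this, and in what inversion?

G# dominant ninth, second inversion

Reducing to letter names: D#, F#, A#, G#, B#. These stack in thirds as G#–B#–D#–F#–A# — a G# dominant ninth chord.
The lowest note is D#, the fifth of the chord, so this is second inversion.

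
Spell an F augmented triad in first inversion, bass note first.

Spelling F augmented: F–A–C#. In first inversion the third is bass, giving A, C#, F from the bottom.

A, C#, F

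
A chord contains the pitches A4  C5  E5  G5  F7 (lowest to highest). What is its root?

Reordering A, C, E, G, F into stacked thirds gives F–A–C–E–G; the bottom of that stack, F, is the root.

F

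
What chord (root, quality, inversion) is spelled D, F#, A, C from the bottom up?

D dominant seventh, root position

The distinct note names are D, F#, A, C. Stacked in thirds they read D–F#–A–C, which is a dominant seventh chord on D.
The lowest note is D, the root of the chord, so this is root position (figured bass 7).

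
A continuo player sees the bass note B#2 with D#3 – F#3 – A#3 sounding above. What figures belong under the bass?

The notes B#, D#, F#, A# stack in thirds as B#–D#–F#–A# — a B# half-diminished seventh chord. The bass B# is the root, so this is root position: figured 7.

7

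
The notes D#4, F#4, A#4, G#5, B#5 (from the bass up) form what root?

G#

D#, F#, A#, G#, B# are the tones of a G# dominant ninth chord (G#–B#–D#–F#–A#), making G# the root.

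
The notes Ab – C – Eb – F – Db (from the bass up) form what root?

Ab, C, Eb, F, Db are the tones of a Db major ninth chord (Db–F–Ab–C–Eb), making Db the root.

Db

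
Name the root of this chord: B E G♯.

The distinct letter names are B, E, G#. Arranged as a stack of thirds they read E–G#–B, so E is the root (an E major triad).

E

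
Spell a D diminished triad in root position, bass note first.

D, F, Ab

Spelling D diminished: D–F–Ab. In root position the root is bass, giving D, F, Ab from the bottom.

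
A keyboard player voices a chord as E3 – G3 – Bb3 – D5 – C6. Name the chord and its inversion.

C dominant ninth, first inversion

The pitch classes E, G, Bb, D, C arrange in thirds as C–E–G–Bb–D: a C dominant ninth chord.
E is the third of C dominant ninth; third in the bass means first inversion.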